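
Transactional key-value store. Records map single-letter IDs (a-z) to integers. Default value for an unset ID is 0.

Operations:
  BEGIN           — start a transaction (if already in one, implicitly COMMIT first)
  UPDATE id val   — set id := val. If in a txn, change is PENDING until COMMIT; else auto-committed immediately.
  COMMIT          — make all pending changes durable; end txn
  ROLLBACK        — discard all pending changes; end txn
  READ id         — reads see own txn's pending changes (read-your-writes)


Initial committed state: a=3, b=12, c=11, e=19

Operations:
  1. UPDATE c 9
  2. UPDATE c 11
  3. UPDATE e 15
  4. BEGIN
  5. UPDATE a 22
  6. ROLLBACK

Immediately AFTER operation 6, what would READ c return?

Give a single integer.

Initial committed: {a=3, b=12, c=11, e=19}
Op 1: UPDATE c=9 (auto-commit; committed c=9)
Op 2: UPDATE c=11 (auto-commit; committed c=11)
Op 3: UPDATE e=15 (auto-commit; committed e=15)
Op 4: BEGIN: in_txn=True, pending={}
Op 5: UPDATE a=22 (pending; pending now {a=22})
Op 6: ROLLBACK: discarded pending ['a']; in_txn=False
After op 6: visible(c) = 11 (pending={}, committed={a=3, b=12, c=11, e=15})

Answer: 11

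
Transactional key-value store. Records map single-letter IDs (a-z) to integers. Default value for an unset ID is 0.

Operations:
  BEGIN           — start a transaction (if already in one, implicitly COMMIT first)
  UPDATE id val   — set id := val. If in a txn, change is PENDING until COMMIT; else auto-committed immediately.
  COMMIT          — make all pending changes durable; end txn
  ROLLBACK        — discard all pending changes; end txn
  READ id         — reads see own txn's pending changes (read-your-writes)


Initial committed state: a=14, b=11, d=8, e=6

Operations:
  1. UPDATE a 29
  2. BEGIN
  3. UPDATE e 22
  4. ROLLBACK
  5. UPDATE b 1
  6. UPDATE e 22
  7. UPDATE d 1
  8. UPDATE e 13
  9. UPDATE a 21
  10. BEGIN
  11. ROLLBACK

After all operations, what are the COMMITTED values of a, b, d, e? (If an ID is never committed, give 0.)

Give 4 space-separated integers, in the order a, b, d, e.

Answer: 21 1 1 13

Derivation:
Initial committed: {a=14, b=11, d=8, e=6}
Op 1: UPDATE a=29 (auto-commit; committed a=29)
Op 2: BEGIN: in_txn=True, pending={}
Op 3: UPDATE e=22 (pending; pending now {e=22})
Op 4: ROLLBACK: discarded pending ['e']; in_txn=False
Op 5: UPDATE b=1 (auto-commit; committed b=1)
Op 6: UPDATE e=22 (auto-commit; committed e=22)
Op 7: UPDATE d=1 (auto-commit; committed d=1)
Op 8: UPDATE e=13 (auto-commit; committed e=13)
Op 9: UPDATE a=21 (auto-commit; committed a=21)
Op 10: BEGIN: in_txn=True, pending={}
Op 11: ROLLBACK: discarded pending []; in_txn=False
Final committed: {a=21, b=1, d=1, e=13}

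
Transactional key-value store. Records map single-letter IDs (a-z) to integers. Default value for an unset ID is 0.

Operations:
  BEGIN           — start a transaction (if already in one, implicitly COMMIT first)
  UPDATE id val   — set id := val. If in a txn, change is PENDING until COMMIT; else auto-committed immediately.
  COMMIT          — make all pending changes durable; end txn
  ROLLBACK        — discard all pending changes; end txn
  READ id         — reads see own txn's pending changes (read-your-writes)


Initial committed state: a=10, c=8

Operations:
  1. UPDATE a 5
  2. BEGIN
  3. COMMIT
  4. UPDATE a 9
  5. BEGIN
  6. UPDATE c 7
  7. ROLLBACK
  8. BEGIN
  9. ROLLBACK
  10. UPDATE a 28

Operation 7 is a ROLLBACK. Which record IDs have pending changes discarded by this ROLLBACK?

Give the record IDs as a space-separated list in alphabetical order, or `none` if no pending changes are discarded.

Answer: c

Derivation:
Initial committed: {a=10, c=8}
Op 1: UPDATE a=5 (auto-commit; committed a=5)
Op 2: BEGIN: in_txn=True, pending={}
Op 3: COMMIT: merged [] into committed; committed now {a=5, c=8}
Op 4: UPDATE a=9 (auto-commit; committed a=9)
Op 5: BEGIN: in_txn=True, pending={}
Op 6: UPDATE c=7 (pending; pending now {c=7})
Op 7: ROLLBACK: discarded pending ['c']; in_txn=False
Op 8: BEGIN: in_txn=True, pending={}
Op 9: ROLLBACK: discarded pending []; in_txn=False
Op 10: UPDATE a=28 (auto-commit; committed a=28)
ROLLBACK at op 7 discards: ['c']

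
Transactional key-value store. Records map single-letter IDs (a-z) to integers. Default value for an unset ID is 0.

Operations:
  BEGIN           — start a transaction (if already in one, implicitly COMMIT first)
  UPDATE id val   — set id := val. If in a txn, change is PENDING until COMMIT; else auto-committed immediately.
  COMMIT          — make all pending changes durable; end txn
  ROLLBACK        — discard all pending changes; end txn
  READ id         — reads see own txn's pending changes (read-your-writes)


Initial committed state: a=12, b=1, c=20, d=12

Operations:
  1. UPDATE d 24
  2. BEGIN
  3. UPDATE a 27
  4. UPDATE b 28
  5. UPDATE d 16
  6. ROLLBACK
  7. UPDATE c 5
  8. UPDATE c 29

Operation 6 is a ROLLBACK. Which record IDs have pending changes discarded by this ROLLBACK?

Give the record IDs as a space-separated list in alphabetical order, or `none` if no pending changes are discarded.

Initial committed: {a=12, b=1, c=20, d=12}
Op 1: UPDATE d=24 (auto-commit; committed d=24)
Op 2: BEGIN: in_txn=True, pending={}
Op 3: UPDATE a=27 (pending; pending now {a=27})
Op 4: UPDATE b=28 (pending; pending now {a=27, b=28})
Op 5: UPDATE d=16 (pending; pending now {a=27, b=28, d=16})
Op 6: ROLLBACK: discarded pending ['a', 'b', 'd']; in_txn=False
Op 7: UPDATE c=5 (auto-commit; committed c=5)
Op 8: UPDATE c=29 (auto-commit; committed c=29)
ROLLBACK at op 6 discards: ['a', 'b', 'd']

Answer: a b d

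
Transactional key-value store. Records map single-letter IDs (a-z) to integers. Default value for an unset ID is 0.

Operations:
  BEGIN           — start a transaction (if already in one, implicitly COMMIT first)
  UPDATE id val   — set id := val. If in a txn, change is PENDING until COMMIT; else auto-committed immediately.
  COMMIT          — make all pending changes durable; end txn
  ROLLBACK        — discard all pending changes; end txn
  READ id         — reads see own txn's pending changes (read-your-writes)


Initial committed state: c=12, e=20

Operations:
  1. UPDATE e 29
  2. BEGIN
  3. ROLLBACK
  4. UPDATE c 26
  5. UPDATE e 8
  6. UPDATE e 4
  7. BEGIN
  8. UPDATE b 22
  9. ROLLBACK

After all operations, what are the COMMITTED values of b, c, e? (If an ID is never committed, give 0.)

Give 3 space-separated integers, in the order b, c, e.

Initial committed: {c=12, e=20}
Op 1: UPDATE e=29 (auto-commit; committed e=29)
Op 2: BEGIN: in_txn=True, pending={}
Op 3: ROLLBACK: discarded pending []; in_txn=False
Op 4: UPDATE c=26 (auto-commit; committed c=26)
Op 5: UPDATE e=8 (auto-commit; committed e=8)
Op 6: UPDATE e=4 (auto-commit; committed e=4)
Op 7: BEGIN: in_txn=True, pending={}
Op 8: UPDATE b=22 (pending; pending now {b=22})
Op 9: ROLLBACK: discarded pending ['b']; in_txn=False
Final committed: {c=26, e=4}

Answer: 0 26 4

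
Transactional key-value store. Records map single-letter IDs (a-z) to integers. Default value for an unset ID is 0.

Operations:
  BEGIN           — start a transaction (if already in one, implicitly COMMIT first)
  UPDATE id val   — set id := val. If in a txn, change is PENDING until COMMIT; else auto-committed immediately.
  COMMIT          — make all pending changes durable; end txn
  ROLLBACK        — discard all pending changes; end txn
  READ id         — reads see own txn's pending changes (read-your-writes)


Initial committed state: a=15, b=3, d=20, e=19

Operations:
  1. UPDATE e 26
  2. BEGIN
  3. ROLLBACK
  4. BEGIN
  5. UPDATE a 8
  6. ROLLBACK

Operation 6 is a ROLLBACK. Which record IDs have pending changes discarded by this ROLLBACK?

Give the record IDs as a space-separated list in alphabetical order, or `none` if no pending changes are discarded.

Answer: a

Derivation:
Initial committed: {a=15, b=3, d=20, e=19}
Op 1: UPDATE e=26 (auto-commit; committed e=26)
Op 2: BEGIN: in_txn=True, pending={}
Op 3: ROLLBACK: discarded pending []; in_txn=False
Op 4: BEGIN: in_txn=True, pending={}
Op 5: UPDATE a=8 (pending; pending now {a=8})
Op 6: ROLLBACK: discarded pending ['a']; in_txn=False
ROLLBACK at op 6 discards: ['a']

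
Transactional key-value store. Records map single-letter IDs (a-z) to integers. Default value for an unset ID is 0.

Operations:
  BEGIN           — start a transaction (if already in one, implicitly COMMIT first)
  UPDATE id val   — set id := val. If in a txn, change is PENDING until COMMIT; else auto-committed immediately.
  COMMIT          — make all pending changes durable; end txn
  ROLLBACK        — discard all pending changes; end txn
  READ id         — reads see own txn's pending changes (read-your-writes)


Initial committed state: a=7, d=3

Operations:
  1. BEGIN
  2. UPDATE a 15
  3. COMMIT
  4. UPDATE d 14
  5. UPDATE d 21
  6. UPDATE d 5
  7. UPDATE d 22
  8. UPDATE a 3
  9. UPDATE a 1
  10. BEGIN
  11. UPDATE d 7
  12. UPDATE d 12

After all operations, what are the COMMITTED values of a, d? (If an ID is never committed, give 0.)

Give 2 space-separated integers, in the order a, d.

Answer: 1 22

Derivation:
Initial committed: {a=7, d=3}
Op 1: BEGIN: in_txn=True, pending={}
Op 2: UPDATE a=15 (pending; pending now {a=15})
Op 3: COMMIT: merged ['a'] into committed; committed now {a=15, d=3}
Op 4: UPDATE d=14 (auto-commit; committed d=14)
Op 5: UPDATE d=21 (auto-commit; committed d=21)
Op 6: UPDATE d=5 (auto-commit; committed d=5)
Op 7: UPDATE d=22 (auto-commit; committed d=22)
Op 8: UPDATE a=3 (auto-commit; committed a=3)
Op 9: UPDATE a=1 (auto-commit; committed a=1)
Op 10: BEGIN: in_txn=True, pending={}
Op 11: UPDATE d=7 (pending; pending now {d=7})
Op 12: UPDATE d=12 (pending; pending now {d=12})
Final committed: {a=1, d=22}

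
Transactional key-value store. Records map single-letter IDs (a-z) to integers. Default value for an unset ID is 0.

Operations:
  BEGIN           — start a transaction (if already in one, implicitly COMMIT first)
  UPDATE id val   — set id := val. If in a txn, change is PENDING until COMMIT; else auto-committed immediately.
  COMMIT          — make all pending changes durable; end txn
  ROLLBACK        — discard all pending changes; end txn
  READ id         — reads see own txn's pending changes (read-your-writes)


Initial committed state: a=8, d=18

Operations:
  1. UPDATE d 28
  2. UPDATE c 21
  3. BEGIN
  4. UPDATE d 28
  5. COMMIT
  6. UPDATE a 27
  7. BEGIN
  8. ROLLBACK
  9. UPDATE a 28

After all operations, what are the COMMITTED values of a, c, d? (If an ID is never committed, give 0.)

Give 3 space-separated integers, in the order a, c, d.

Answer: 28 21 28

Derivation:
Initial committed: {a=8, d=18}
Op 1: UPDATE d=28 (auto-commit; committed d=28)
Op 2: UPDATE c=21 (auto-commit; committed c=21)
Op 3: BEGIN: in_txn=True, pending={}
Op 4: UPDATE d=28 (pending; pending now {d=28})
Op 5: COMMIT: merged ['d'] into committed; committed now {a=8, c=21, d=28}
Op 6: UPDATE a=27 (auto-commit; committed a=27)
Op 7: BEGIN: in_txn=True, pending={}
Op 8: ROLLBACK: discarded pending []; in_txn=False
Op 9: UPDATE a=28 (auto-commit; committed a=28)
Final committed: {a=28, c=21, d=28}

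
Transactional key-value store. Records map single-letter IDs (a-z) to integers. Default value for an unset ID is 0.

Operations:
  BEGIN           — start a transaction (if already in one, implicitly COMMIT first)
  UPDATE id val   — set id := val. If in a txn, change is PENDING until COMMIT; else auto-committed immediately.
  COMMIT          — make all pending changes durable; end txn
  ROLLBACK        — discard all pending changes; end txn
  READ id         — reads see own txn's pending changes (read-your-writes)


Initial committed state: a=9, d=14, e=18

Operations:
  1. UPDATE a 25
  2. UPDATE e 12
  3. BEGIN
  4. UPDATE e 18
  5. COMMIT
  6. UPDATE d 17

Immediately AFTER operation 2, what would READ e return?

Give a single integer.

Answer: 12

Derivation:
Initial committed: {a=9, d=14, e=18}
Op 1: UPDATE a=25 (auto-commit; committed a=25)
Op 2: UPDATE e=12 (auto-commit; committed e=12)
After op 2: visible(e) = 12 (pending={}, committed={a=25, d=14, e=12})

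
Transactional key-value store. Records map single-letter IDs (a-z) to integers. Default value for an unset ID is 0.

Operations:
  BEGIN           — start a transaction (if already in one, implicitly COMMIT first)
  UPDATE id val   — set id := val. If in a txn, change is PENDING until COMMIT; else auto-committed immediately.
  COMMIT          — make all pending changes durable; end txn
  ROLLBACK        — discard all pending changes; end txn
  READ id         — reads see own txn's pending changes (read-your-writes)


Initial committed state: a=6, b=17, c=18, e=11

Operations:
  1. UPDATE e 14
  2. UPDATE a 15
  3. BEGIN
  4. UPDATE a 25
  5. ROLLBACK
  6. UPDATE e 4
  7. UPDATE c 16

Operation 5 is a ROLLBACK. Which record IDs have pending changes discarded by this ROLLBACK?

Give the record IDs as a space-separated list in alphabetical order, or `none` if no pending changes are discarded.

Initial committed: {a=6, b=17, c=18, e=11}
Op 1: UPDATE e=14 (auto-commit; committed e=14)
Op 2: UPDATE a=15 (auto-commit; committed a=15)
Op 3: BEGIN: in_txn=True, pending={}
Op 4: UPDATE a=25 (pending; pending now {a=25})
Op 5: ROLLBACK: discarded pending ['a']; in_txn=False
Op 6: UPDATE e=4 (auto-commit; committed e=4)
Op 7: UPDATE c=16 (auto-commit; committed c=16)
ROLLBACK at op 5 discards: ['a']

Answer: a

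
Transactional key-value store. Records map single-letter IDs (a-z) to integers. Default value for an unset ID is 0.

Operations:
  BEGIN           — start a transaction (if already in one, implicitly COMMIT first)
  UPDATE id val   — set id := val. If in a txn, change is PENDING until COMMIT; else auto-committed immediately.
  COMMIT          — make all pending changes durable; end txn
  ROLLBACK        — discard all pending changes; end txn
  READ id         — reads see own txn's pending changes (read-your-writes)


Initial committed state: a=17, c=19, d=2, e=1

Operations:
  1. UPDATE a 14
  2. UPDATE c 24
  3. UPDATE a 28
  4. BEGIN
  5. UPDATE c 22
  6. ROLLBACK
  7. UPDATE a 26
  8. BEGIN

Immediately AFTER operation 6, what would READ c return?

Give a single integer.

Initial committed: {a=17, c=19, d=2, e=1}
Op 1: UPDATE a=14 (auto-commit; committed a=14)
Op 2: UPDATE c=24 (auto-commit; committed c=24)
Op 3: UPDATE a=28 (auto-commit; committed a=28)
Op 4: BEGIN: in_txn=True, pending={}
Op 5: UPDATE c=22 (pending; pending now {c=22})
Op 6: ROLLBACK: discarded pending ['c']; in_txn=False
After op 6: visible(c) = 24 (pending={}, committed={a=28, c=24, d=2, e=1})

Answer: 24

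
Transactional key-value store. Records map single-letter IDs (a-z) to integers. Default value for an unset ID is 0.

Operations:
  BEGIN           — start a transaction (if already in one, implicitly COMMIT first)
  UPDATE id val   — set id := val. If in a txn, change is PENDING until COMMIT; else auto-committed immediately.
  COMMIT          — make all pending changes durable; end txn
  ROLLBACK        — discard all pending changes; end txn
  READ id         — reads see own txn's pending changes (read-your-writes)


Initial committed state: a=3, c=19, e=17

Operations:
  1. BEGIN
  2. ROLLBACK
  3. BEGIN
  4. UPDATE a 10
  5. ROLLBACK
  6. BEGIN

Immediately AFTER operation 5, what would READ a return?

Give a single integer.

Initial committed: {a=3, c=19, e=17}
Op 1: BEGIN: in_txn=True, pending={}
Op 2: ROLLBACK: discarded pending []; in_txn=False
Op 3: BEGIN: in_txn=True, pending={}
Op 4: UPDATE a=10 (pending; pending now {a=10})
Op 5: ROLLBACK: discarded pending ['a']; in_txn=False
After op 5: visible(a) = 3 (pending={}, committed={a=3, c=19, e=17})

Answer: 3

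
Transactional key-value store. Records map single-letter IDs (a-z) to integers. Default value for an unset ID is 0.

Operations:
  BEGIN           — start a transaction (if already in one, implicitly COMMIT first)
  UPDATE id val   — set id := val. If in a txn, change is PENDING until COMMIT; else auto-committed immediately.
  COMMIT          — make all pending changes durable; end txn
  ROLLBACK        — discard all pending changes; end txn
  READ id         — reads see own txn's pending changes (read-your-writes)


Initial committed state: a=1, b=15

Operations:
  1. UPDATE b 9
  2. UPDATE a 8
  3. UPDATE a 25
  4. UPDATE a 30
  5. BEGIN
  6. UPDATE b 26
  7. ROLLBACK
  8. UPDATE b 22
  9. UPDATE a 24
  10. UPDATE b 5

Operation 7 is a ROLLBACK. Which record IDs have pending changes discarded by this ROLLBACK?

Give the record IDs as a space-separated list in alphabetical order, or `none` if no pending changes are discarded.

Initial committed: {a=1, b=15}
Op 1: UPDATE b=9 (auto-commit; committed b=9)
Op 2: UPDATE a=8 (auto-commit; committed a=8)
Op 3: UPDATE a=25 (auto-commit; committed a=25)
Op 4: UPDATE a=30 (auto-commit; committed a=30)
Op 5: BEGIN: in_txn=True, pending={}
Op 6: UPDATE b=26 (pending; pending now {b=26})
Op 7: ROLLBACK: discarded pending ['b']; in_txn=False
Op 8: UPDATE b=22 (auto-commit; committed b=22)
Op 9: UPDATE a=24 (auto-commit; committed a=24)
Op 10: UPDATE b=5 (auto-commit; committed b=5)
ROLLBACK at op 7 discards: ['b']

Answer: b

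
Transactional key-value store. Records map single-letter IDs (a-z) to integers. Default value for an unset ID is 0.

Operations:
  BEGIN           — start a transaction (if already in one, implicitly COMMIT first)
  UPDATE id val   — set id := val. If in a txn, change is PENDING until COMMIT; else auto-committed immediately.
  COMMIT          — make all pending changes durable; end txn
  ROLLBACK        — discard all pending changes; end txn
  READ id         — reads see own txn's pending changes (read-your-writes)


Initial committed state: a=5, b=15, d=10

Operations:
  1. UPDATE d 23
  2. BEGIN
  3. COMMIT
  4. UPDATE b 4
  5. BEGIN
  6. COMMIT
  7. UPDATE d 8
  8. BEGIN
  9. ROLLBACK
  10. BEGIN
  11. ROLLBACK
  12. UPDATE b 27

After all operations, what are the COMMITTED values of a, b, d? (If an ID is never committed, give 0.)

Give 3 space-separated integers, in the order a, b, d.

Answer: 5 27 8

Derivation:
Initial committed: {a=5, b=15, d=10}
Op 1: UPDATE d=23 (auto-commit; committed d=23)
Op 2: BEGIN: in_txn=True, pending={}
Op 3: COMMIT: merged [] into committed; committed now {a=5, b=15, d=23}
Op 4: UPDATE b=4 (auto-commit; committed b=4)
Op 5: BEGIN: in_txn=True, pending={}
Op 6: COMMIT: merged [] into committed; committed now {a=5, b=4, d=23}
Op 7: UPDATE d=8 (auto-commit; committed d=8)
Op 8: BEGIN: in_txn=True, pending={}
Op 9: ROLLBACK: discarded pending []; in_txn=False
Op 10: BEGIN: in_txn=True, pending={}
Op 11: ROLLBACK: discarded pending []; in_txn=False
Op 12: UPDATE b=27 (auto-commit; committed b=27)
Final committed: {a=5, b=27, d=8}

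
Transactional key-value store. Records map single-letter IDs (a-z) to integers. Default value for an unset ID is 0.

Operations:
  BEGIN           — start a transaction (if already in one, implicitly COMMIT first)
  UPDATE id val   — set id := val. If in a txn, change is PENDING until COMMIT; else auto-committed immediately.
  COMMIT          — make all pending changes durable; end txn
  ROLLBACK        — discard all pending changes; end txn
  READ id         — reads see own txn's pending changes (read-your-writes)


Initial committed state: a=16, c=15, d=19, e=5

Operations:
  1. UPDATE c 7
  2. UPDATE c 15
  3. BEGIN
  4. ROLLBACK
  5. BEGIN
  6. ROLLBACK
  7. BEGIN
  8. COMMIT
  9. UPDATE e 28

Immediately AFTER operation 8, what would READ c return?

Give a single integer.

Initial committed: {a=16, c=15, d=19, e=5}
Op 1: UPDATE c=7 (auto-commit; committed c=7)
Op 2: UPDATE c=15 (auto-commit; committed c=15)
Op 3: BEGIN: in_txn=True, pending={}
Op 4: ROLLBACK: discarded pending []; in_txn=False
Op 5: BEGIN: in_txn=True, pending={}
Op 6: ROLLBACK: discarded pending []; in_txn=False
Op 7: BEGIN: in_txn=True, pending={}
Op 8: COMMIT: merged [] into committed; committed now {a=16, c=15, d=19, e=5}
After op 8: visible(c) = 15 (pending={}, committed={a=16, c=15, d=19, e=5})

Answer: 15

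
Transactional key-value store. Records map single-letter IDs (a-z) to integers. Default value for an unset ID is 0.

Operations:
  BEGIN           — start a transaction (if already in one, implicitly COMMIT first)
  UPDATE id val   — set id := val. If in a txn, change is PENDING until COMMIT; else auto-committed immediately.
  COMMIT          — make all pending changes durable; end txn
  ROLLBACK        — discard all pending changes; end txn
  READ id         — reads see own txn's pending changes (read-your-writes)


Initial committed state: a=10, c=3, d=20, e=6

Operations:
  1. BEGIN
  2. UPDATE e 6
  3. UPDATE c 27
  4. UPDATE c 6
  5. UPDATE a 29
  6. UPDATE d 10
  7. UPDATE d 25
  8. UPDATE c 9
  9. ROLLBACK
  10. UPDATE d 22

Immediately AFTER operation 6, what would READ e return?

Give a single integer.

Answer: 6

Derivation:
Initial committed: {a=10, c=3, d=20, e=6}
Op 1: BEGIN: in_txn=True, pending={}
Op 2: UPDATE e=6 (pending; pending now {e=6})
Op 3: UPDATE c=27 (pending; pending now {c=27, e=6})
Op 4: UPDATE c=6 (pending; pending now {c=6, e=6})
Op 5: UPDATE a=29 (pending; pending now {a=29, c=6, e=6})
Op 6: UPDATE d=10 (pending; pending now {a=29, c=6, d=10, e=6})
After op 6: visible(e) = 6 (pending={a=29, c=6, d=10, e=6}, committed={a=10, c=3, d=20, e=6})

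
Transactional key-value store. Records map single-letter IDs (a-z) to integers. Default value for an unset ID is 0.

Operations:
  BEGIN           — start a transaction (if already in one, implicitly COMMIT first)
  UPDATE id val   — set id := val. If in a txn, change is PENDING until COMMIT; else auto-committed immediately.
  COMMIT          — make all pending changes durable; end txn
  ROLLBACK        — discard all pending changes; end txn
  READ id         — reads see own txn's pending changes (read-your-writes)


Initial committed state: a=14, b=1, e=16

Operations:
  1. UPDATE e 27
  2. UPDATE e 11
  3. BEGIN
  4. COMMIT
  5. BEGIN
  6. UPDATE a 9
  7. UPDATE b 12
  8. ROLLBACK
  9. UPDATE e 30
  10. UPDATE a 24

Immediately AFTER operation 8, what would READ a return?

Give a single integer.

Initial committed: {a=14, b=1, e=16}
Op 1: UPDATE e=27 (auto-commit; committed e=27)
Op 2: UPDATE e=11 (auto-commit; committed e=11)
Op 3: BEGIN: in_txn=True, pending={}
Op 4: COMMIT: merged [] into committed; committed now {a=14, b=1, e=11}
Op 5: BEGIN: in_txn=True, pending={}
Op 6: UPDATE a=9 (pending; pending now {a=9})
Op 7: UPDATE b=12 (pending; pending now {a=9, b=12})
Op 8: ROLLBACK: discarded pending ['a', 'b']; in_txn=False
After op 8: visible(a) = 14 (pending={}, committed={a=14, b=1, e=11})

Answer: 14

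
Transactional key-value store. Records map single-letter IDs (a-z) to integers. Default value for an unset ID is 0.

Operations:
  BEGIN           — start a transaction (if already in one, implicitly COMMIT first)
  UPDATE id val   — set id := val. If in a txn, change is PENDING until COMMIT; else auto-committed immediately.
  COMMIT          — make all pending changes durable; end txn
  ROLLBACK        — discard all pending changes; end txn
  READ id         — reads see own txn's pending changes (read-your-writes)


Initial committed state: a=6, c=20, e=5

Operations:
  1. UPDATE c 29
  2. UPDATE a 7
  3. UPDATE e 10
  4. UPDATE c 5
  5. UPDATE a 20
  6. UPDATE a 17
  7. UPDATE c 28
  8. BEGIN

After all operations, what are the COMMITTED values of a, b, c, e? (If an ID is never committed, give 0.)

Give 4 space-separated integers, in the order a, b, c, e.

Answer: 17 0 28 10

Derivation:
Initial committed: {a=6, c=20, e=5}
Op 1: UPDATE c=29 (auto-commit; committed c=29)
Op 2: UPDATE a=7 (auto-commit; committed a=7)
Op 3: UPDATE e=10 (auto-commit; committed e=10)
Op 4: UPDATE c=5 (auto-commit; committed c=5)
Op 5: UPDATE a=20 (auto-commit; committed a=20)
Op 6: UPDATE a=17 (auto-commit; committed a=17)
Op 7: UPDATE c=28 (auto-commit; committed c=28)
Op 8: BEGIN: in_txn=True, pending={}
Final committed: {a=17, c=28, e=10}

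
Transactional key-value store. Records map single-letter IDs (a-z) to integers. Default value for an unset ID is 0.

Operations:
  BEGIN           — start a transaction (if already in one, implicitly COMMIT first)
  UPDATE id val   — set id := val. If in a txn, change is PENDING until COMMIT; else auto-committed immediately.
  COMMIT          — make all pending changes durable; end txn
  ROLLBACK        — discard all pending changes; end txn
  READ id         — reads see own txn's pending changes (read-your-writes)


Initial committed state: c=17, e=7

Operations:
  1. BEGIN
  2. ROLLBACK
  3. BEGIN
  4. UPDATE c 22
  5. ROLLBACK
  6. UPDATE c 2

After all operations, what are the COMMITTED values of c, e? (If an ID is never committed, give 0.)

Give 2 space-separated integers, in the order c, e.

Answer: 2 7

Derivation:
Initial committed: {c=17, e=7}
Op 1: BEGIN: in_txn=True, pending={}
Op 2: ROLLBACK: discarded pending []; in_txn=False
Op 3: BEGIN: in_txn=True, pending={}
Op 4: UPDATE c=22 (pending; pending now {c=22})
Op 5: ROLLBACK: discarded pending ['c']; in_txn=False
Op 6: UPDATE c=2 (auto-commit; committed c=2)
Final committed: {c=2, e=7}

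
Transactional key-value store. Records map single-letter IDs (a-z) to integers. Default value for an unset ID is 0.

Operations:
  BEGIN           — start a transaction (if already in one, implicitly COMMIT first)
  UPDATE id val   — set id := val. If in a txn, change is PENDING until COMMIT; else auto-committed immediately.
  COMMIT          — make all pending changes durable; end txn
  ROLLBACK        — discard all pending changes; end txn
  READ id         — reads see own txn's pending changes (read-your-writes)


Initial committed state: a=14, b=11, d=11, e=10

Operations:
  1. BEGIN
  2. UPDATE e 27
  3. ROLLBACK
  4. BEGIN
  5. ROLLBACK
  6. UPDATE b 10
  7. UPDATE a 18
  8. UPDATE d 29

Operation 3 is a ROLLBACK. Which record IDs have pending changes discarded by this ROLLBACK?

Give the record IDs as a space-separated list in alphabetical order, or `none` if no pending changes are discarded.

Answer: e

Derivation:
Initial committed: {a=14, b=11, d=11, e=10}
Op 1: BEGIN: in_txn=True, pending={}
Op 2: UPDATE e=27 (pending; pending now {e=27})
Op 3: ROLLBACK: discarded pending ['e']; in_txn=False
Op 4: BEGIN: in_txn=True, pending={}
Op 5: ROLLBACK: discarded pending []; in_txn=False
Op 6: UPDATE b=10 (auto-commit; committed b=10)
Op 7: UPDATE a=18 (auto-commit; committed a=18)
Op 8: UPDATE d=29 (auto-commit; committed d=29)
ROLLBACK at op 3 discards: ['e']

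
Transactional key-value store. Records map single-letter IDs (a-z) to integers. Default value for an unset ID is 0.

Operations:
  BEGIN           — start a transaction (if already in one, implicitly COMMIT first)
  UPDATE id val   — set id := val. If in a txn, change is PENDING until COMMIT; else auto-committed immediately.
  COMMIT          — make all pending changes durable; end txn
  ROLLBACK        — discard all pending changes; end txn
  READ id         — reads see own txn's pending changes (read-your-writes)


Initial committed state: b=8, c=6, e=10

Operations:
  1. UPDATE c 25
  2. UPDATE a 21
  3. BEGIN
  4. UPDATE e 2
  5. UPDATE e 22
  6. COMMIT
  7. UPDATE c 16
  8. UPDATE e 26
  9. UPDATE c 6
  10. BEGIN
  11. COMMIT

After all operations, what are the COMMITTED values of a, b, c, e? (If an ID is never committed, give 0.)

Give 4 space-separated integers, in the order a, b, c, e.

Answer: 21 8 6 26

Derivation:
Initial committed: {b=8, c=6, e=10}
Op 1: UPDATE c=25 (auto-commit; committed c=25)
Op 2: UPDATE a=21 (auto-commit; committed a=21)
Op 3: BEGIN: in_txn=True, pending={}
Op 4: UPDATE e=2 (pending; pending now {e=2})
Op 5: UPDATE e=22 (pending; pending now {e=22})
Op 6: COMMIT: merged ['e'] into committed; committed now {a=21, b=8, c=25, e=22}
Op 7: UPDATE c=16 (auto-commit; committed c=16)
Op 8: UPDATE e=26 (auto-commit; committed e=26)
Op 9: UPDATE c=6 (auto-commit; committed c=6)
Op 10: BEGIN: in_txn=True, pending={}
Op 11: COMMIT: merged [] into committed; committed now {a=21, b=8, c=6, e=26}
Final committed: {a=21, b=8, c=6, e=26}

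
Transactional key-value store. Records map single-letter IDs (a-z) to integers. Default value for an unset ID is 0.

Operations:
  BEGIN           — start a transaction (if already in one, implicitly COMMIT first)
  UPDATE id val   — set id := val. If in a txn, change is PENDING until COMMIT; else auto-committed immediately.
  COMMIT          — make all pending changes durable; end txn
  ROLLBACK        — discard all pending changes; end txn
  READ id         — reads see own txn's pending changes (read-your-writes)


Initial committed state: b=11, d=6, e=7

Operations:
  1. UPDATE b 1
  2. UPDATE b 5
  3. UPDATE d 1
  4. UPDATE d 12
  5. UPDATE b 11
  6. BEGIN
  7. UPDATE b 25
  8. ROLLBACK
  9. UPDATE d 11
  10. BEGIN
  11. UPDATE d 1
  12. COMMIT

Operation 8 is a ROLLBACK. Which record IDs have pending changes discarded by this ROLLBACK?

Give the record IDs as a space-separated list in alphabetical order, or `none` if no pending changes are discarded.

Answer: b

Derivation:
Initial committed: {b=11, d=6, e=7}
Op 1: UPDATE b=1 (auto-commit; committed b=1)
Op 2: UPDATE b=5 (auto-commit; committed b=5)
Op 3: UPDATE d=1 (auto-commit; committed d=1)
Op 4: UPDATE d=12 (auto-commit; committed d=12)
Op 5: UPDATE b=11 (auto-commit; committed b=11)
Op 6: BEGIN: in_txn=True, pending={}
Op 7: UPDATE b=25 (pending; pending now {b=25})
Op 8: ROLLBACK: discarded pending ['b']; in_txn=False
Op 9: UPDATE d=11 (auto-commit; committed d=11)
Op 10: BEGIN: in_txn=True, pending={}
Op 11: UPDATE d=1 (pending; pending now {d=1})
Op 12: COMMIT: merged ['d'] into committed; committed now {b=11, d=1, e=7}
ROLLBACK at op 8 discards: ['b']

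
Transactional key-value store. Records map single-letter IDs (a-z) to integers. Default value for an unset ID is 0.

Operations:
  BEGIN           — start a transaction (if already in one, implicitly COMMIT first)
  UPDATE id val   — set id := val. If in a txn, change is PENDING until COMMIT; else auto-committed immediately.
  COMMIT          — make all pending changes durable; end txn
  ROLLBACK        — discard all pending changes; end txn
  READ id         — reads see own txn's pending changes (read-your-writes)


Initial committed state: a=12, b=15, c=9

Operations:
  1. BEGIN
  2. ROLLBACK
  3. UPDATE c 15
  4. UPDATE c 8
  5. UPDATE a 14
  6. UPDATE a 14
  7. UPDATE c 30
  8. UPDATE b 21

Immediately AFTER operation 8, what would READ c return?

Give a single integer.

Initial committed: {a=12, b=15, c=9}
Op 1: BEGIN: in_txn=True, pending={}
Op 2: ROLLBACK: discarded pending []; in_txn=False
Op 3: UPDATE c=15 (auto-commit; committed c=15)
Op 4: UPDATE c=8 (auto-commit; committed c=8)
Op 5: UPDATE a=14 (auto-commit; committed a=14)
Op 6: UPDATE a=14 (auto-commit; committed a=14)
Op 7: UPDATE c=30 (auto-commit; committed c=30)
Op 8: UPDATE b=21 (auto-commit; committed b=21)
After op 8: visible(c) = 30 (pending={}, committed={a=14, b=21, c=30})

Answer: 30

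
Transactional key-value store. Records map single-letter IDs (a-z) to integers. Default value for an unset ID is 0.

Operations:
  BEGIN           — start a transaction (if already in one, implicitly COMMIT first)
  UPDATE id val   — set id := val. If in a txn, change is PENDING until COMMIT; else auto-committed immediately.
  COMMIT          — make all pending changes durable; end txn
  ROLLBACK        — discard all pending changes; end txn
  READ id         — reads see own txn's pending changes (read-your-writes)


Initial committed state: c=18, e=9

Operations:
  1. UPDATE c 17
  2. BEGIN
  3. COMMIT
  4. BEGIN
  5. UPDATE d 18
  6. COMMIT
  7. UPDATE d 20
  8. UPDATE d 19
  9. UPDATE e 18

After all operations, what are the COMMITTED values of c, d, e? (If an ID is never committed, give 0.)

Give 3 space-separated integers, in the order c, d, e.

Initial committed: {c=18, e=9}
Op 1: UPDATE c=17 (auto-commit; committed c=17)
Op 2: BEGIN: in_txn=True, pending={}
Op 3: COMMIT: merged [] into committed; committed now {c=17, e=9}
Op 4: BEGIN: in_txn=True, pending={}
Op 5: UPDATE d=18 (pending; pending now {d=18})
Op 6: COMMIT: merged ['d'] into committed; committed now {c=17, d=18, e=9}
Op 7: UPDATE d=20 (auto-commit; committed d=20)
Op 8: UPDATE d=19 (auto-commit; committed d=19)
Op 9: UPDATE e=18 (auto-commit; committed e=18)
Final committed: {c=17, d=19, e=18}

Answer: 17 19 18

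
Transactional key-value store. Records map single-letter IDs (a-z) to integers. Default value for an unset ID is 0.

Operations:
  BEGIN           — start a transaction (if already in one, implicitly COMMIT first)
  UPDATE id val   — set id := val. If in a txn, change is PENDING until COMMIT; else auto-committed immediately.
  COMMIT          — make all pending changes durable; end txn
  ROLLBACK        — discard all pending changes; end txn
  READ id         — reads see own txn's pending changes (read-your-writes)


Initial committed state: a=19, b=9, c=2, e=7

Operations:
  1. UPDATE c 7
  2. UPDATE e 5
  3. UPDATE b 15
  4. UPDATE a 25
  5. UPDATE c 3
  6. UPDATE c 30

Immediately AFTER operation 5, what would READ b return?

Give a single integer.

Answer: 15

Derivation:
Initial committed: {a=19, b=9, c=2, e=7}
Op 1: UPDATE c=7 (auto-commit; committed c=7)
Op 2: UPDATE e=5 (auto-commit; committed e=5)
Op 3: UPDATE b=15 (auto-commit; committed b=15)
Op 4: UPDATE a=25 (auto-commit; committed a=25)
Op 5: UPDATE c=3 (auto-commit; committed c=3)
After op 5: visible(b) = 15 (pending={}, committed={a=25, b=15, c=3, e=5})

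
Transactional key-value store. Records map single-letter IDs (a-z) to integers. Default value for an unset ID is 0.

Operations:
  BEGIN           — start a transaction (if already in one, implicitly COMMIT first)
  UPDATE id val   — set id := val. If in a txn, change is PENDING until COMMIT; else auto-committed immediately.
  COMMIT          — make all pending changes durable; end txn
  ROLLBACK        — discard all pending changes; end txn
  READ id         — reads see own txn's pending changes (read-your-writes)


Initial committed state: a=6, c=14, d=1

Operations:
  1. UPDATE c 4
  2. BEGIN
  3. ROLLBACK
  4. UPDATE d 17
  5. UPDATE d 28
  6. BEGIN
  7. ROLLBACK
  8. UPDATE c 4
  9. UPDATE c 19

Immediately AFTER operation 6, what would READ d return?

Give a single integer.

Answer: 28

Derivation:
Initial committed: {a=6, c=14, d=1}
Op 1: UPDATE c=4 (auto-commit; committed c=4)
Op 2: BEGIN: in_txn=True, pending={}
Op 3: ROLLBACK: discarded pending []; in_txn=False
Op 4: UPDATE d=17 (auto-commit; committed d=17)
Op 5: UPDATE d=28 (auto-commit; committed d=28)
Op 6: BEGIN: in_txn=True, pending={}
After op 6: visible(d) = 28 (pending={}, committed={a=6, c=4, d=28})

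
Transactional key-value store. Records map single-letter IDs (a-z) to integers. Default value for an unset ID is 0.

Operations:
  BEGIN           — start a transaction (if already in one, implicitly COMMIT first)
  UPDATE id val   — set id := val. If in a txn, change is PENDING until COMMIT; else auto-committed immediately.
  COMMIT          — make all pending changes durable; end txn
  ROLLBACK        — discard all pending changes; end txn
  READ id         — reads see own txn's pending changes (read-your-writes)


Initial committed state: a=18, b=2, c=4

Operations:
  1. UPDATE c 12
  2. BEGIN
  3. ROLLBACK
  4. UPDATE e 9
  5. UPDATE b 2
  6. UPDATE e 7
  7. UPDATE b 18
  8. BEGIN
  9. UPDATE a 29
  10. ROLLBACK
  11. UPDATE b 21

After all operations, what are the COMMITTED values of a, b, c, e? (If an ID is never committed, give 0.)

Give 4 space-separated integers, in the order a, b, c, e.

Initial committed: {a=18, b=2, c=4}
Op 1: UPDATE c=12 (auto-commit; committed c=12)
Op 2: BEGIN: in_txn=True, pending={}
Op 3: ROLLBACK: discarded pending []; in_txn=False
Op 4: UPDATE e=9 (auto-commit; committed e=9)
Op 5: UPDATE b=2 (auto-commit; committed b=2)
Op 6: UPDATE e=7 (auto-commit; committed e=7)
Op 7: UPDATE b=18 (auto-commit; committed b=18)
Op 8: BEGIN: in_txn=True, pending={}
Op 9: UPDATE a=29 (pending; pending now {a=29})
Op 10: ROLLBACK: discarded pending ['a']; in_txn=False
Op 11: UPDATE b=21 (auto-commit; committed b=21)
Final committed: {a=18, b=21, c=12, e=7}

Answer: 18 21 12 7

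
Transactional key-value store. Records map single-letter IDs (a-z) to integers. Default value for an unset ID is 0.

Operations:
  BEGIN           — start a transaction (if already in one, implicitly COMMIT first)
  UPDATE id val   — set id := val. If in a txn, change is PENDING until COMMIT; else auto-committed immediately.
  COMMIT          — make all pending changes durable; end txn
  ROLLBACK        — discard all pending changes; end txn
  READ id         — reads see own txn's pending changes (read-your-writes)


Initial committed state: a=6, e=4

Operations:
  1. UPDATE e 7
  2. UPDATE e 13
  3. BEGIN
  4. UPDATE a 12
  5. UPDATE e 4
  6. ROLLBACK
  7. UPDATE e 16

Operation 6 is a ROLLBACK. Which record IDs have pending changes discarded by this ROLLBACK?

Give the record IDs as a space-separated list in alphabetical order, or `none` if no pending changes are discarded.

Initial committed: {a=6, e=4}
Op 1: UPDATE e=7 (auto-commit; committed e=7)
Op 2: UPDATE e=13 (auto-commit; committed e=13)
Op 3: BEGIN: in_txn=True, pending={}
Op 4: UPDATE a=12 (pending; pending now {a=12})
Op 5: UPDATE e=4 (pending; pending now {a=12, e=4})
Op 6: ROLLBACK: discarded pending ['a', 'e']; in_txn=False
Op 7: UPDATE e=16 (auto-commit; committed e=16)
ROLLBACK at op 6 discards: ['a', 'e']

Answer: a e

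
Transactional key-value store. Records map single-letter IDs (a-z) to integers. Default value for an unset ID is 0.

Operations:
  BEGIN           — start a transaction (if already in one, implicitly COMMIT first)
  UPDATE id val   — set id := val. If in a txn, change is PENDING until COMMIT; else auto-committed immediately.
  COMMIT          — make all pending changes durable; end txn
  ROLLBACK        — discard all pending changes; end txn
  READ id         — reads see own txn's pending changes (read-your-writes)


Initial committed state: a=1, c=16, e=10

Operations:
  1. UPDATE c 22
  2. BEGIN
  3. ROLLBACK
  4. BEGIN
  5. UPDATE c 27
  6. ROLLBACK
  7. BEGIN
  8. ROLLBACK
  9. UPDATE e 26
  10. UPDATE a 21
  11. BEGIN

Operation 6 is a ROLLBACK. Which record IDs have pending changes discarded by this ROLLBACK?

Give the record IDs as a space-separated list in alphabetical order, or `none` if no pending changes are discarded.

Answer: c

Derivation:
Initial committed: {a=1, c=16, e=10}
Op 1: UPDATE c=22 (auto-commit; committed c=22)
Op 2: BEGIN: in_txn=True, pending={}
Op 3: ROLLBACK: discarded pending []; in_txn=False
Op 4: BEGIN: in_txn=True, pending={}
Op 5: UPDATE c=27 (pending; pending now {c=27})
Op 6: ROLLBACK: discarded pending ['c']; in_txn=False
Op 7: BEGIN: in_txn=True, pending={}
Op 8: ROLLBACK: discarded pending []; in_txn=False
Op 9: UPDATE e=26 (auto-commit; committed e=26)
Op 10: UPDATE a=21 (auto-commit; committed a=21)
Op 11: BEGIN: in_txn=True, pending={}
ROLLBACK at op 6 discards: ['c']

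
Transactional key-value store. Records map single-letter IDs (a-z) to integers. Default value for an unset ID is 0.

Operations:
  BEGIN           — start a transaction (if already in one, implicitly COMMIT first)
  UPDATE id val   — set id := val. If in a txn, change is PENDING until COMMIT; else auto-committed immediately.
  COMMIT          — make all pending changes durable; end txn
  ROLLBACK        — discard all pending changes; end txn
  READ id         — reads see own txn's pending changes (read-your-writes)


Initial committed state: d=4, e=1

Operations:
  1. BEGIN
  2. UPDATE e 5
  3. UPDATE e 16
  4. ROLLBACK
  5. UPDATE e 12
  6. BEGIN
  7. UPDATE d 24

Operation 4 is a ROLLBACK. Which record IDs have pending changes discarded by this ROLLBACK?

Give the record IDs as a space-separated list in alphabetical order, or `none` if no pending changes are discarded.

Answer: e

Derivation:
Initial committed: {d=4, e=1}
Op 1: BEGIN: in_txn=True, pending={}
Op 2: UPDATE e=5 (pending; pending now {e=5})
Op 3: UPDATE e=16 (pending; pending now {e=16})
Op 4: ROLLBACK: discarded pending ['e']; in_txn=False
Op 5: UPDATE e=12 (auto-commit; committed e=12)
Op 6: BEGIN: in_txn=True, pending={}
Op 7: UPDATE d=24 (pending; pending now {d=24})
ROLLBACK at op 4 discards: ['e']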